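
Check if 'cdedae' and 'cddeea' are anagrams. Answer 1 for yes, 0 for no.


Sort characters of 'cdedae': 'acddee'
Sort characters of 'cddeea': 'acddee'
Sorted forms match -> they ARE anagrams
Result: 1

1


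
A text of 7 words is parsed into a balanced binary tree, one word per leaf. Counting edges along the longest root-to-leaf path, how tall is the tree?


In a balanced binary tree with n leaves the deepest leaf is ceil(log2(n)) edges below the root.
log2(7) = 2.8074
ceil(2.8074) = 3
height (edges) = 3

3


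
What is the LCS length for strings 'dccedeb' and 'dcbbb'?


DP table for LCS of 'dccedeb' and 'dcbbb':
       d  c  b  b  b
    0  0  0  0  0  0
  d 0  1  1  1  1  1
  c 0  1  2  2  2  2
  c 0  1  2  2  2  2
  e 0  1  2  2  2  2
  d 0  1  2  2  2  2
  e 0  1  2  2  2  2
  b 0  1  2  3  3  3
LCS: 'dcb'
LCS length = 3

3


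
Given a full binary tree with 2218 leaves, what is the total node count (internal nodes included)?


Leaf nodes (terminals): 2218
Internal nodes = n - 1 = 2218 - 1 = 2217
Total = leaves + internal = 2218 + 2217 = 4435

4435


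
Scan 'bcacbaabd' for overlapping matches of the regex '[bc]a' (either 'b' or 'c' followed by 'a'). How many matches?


Pattern: [bc]a means either 'b' or 'c' followed by 'a'.
Scanning 'bcacbaabd' position-by-position:
  Pos 0: window 'bc' -> no
  Pos 1: window 'ca' -> MATCH
  Pos 2: window 'ac' -> no
  Pos 3: window 'cb' -> no
  Pos 4: window 'ba' -> MATCH
  Pos 5: window 'aa' -> no
  Pos 6: window 'ab' -> no
  Pos 7: window 'bd' -> no
  Pos 8: window 'd' -> no
Total matches: 2

2


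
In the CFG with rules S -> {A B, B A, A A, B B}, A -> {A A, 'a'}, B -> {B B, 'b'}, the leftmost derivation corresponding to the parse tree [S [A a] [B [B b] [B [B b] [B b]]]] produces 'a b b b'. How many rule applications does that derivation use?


Every bracketed nonterminal node [X ...] in the tree is produced by exactly one rule application.
Reading the tree off as a leftmost derivation:
  Step 1: S  =>  A B   (applied S -> A B)
  Step 2: A B  =>  a B   (applied A -> a)
  Step 3: a B  =>  a B B   (applied B -> B B)
  Step 4: a B B  =>  a b B   (applied B -> b)
  Step 5: a b B  =>  a b B B   (applied B -> B B)
  Step 6: a b B B  =>  a b b B   (applied B -> b)
  Step 7: a b b B  =>  a b b b   (applied B -> b)
Final yield: a b b b
Total rewrite steps: 7

7


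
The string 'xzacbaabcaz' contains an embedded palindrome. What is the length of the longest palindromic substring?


Scanning 'xzacbaabcaz' for palindromic substrings.
Substring at positions 1-10: 'zacbaabcaz'.
Check: reverse('zacbaabcaz') = 'zacbaabcaz' -> palindrome confirmed.
Neighbouring characters ('x' / '-') break symmetry, so it cannot extend further.
No longer palindromic substring exists; longest length = 10

10


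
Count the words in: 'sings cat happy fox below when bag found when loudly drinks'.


Counting words by splitting on spaces:
  Word 1: 'sings'
  Word 2: 'cat'
  Word 3: 'happy'
  Word 4: 'fox'
  Word 5: 'below'
  Word 6: 'when'
  Word 7: 'bag'
  Word 8: 'found'
  Word 9: 'when'
  Word 10: 'loudly'
  Word 11: 'drinks'
Total words: 11

11


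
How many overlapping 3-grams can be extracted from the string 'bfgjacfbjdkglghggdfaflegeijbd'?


String 'bfgjacfbjdkglghggdfaflegeijbd' has length L = 29.
Number of overlapping n-grams = L - n + 1
Substituting: 29 - 3 + 1 = 27

27


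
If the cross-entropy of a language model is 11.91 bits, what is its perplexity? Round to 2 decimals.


Perplexity formula: PP = 2^H
H = 11.91
PP = 2^11.91
Decompose: 2^11.91 = 2^11 * 2^0.91
2^11 = 2048, 2^0.91 ~ 1.8790455
PP ~ 2048 * 1.8790455 = 3848.2851840
Rounded to 2 decimals: 3848.29

3848.29


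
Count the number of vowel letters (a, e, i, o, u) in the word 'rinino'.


Scanning each character of 'rinino':
  Position 1: 'r' -> consonant (running count: 0)
  Position 2: 'i' -> vowel (running count: 1)
  Position 3: 'n' -> consonant (running count: 1)
  Position 4: 'i' -> vowel (running count: 2)
  Position 5: 'n' -> consonant (running count: 2)
  Position 6: 'o' -> vowel (running count: 3)
Total vowels: 3

3


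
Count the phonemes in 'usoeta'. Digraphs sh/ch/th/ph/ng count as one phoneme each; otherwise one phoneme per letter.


Parsing 'usoeta' greedily, digraphs first:
  'u' -> vowel phoneme (phonemes so far: 1)
  's' -> consonant phoneme (phonemes so far: 2)
  'o' -> vowel phoneme (phonemes so far: 3)
  'e' -> vowel phoneme (phonemes so far: 4)
  't' -> consonant phoneme (phonemes so far: 5)
  'a' -> vowel phoneme (phonemes so far: 6)
Total phonemes: 6

6


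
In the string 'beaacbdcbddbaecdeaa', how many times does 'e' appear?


Scanning 'beaacbdcbddbaecdeaa' for 'e':
  Position 1: 'e' -> MATCH (count: 1)
  Position 13: 'e' -> MATCH (count: 2)
  Position 16: 'e' -> MATCH (count: 3)
Total occurrences of 'e': 3

3


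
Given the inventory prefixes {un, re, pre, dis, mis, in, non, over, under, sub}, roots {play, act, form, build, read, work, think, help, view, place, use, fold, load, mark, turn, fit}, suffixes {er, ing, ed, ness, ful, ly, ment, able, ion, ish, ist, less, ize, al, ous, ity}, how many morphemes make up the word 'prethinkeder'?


Segmenting 'prethinkeder' against the inventory:
  'pre' -> prefix (morpheme 1)
  'think' -> root (morpheme 2)
  'ed' -> suffix (morpheme 3)
  'er' -> suffix (morpheme 4)
Total morphemes: 4

4


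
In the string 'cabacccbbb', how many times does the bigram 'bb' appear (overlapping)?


Scanning 'cabacccbbb' for bigram 'bb':
  Position 0: 'ca' -> no
  Position 1: 'ab' -> no
  Position 2: 'ba' -> no
  Position 3: 'ac' -> no
  Position 4: 'cc' -> no
  Position 5: 'cc' -> no
  Position 6: 'cb' -> no
  Position 7: 'bb' -> MATCH
  Position 8: 'bb' -> MATCH
Total matches: 2

2


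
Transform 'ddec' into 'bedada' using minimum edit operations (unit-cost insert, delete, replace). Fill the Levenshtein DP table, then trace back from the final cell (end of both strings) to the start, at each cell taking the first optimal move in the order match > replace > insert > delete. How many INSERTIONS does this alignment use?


Edit distance = 5. Backtracking from cell (4, 6) with preference match > replace > insert > delete,
then listing the resulting alignment 'ddec' -> 'bedada' left to right:
  Step 1: insert 'b' [insertion #1]
  Step 2: insert 'e' [insertion #2]
  Step 3: keep 'd'
  Step 4: replace d->a
  Step 5: replace e->d
  Step 6: replace c->a
Total insertions: 2

2


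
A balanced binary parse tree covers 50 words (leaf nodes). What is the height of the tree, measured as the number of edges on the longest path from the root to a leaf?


In a balanced binary tree with n leaves the deepest leaf is ceil(log2(n)) edges below the root.
log2(50) = 5.6439
ceil(5.6439) = 6
height (edges) = 6

6


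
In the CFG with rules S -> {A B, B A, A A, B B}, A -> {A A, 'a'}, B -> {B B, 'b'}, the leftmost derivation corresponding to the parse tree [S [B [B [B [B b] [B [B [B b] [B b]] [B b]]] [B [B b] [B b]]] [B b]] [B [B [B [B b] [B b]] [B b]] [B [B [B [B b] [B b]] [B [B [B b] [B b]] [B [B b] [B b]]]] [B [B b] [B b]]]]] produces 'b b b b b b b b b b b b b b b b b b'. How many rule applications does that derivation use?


Every bracketed nonterminal node [X ...] in the tree is produced by exactly one rule application.
Reading the tree off as a leftmost derivation:
  Step 1: S  =>  B B   (applied S -> B B)
  Step 2: B B  =>  B B B   (applied B -> B B)
  Step 3: B B B  =>  B B B B   (applied B -> B B)
  Step 4: B B B B  =>  B B B B B   (applied B -> B B)
  Step 5: B B B B B  =>  b B B B B   (applied B -> b)
  Step 6: b B B B B  =>  b B B B B B   (applied B -> B B)
  Step 7: b B B B B B  =>  b B B B B B B   (applied B -> B B)
  Step 8: b B B B B B B  =>  b b B B B B B   (applied B -> b)
  Step 9: b b B B B B B  =>  b b b B B B B   (applied B -> b)
  Step 10: b b b B B B B  =>  b b b b B B B   (applied B -> b)
  Step 11: b b b b B B B  =>  b b b b B B B B   (applied B -> B B)
  Step 12: b b b b B B B B  =>  b b b b b B B B   (applied B -> b)
  Step 13: b b b b b B B B  =>  b b b b b b B B   (applied B -> b)
  Step 14: b b b b b b B B  =>  b b b b b b b B   (applied B -> b)
  Step 15: b b b b b b b B  =>  b b b b b b b B B   (applied B -> B B)
  Step 16: b b b b b b b B B  =>  b b b b b b b B B B   (applied B -> B B)
  Step 17: b b b b b b b B B B  =>  b b b b b b b B B B B   (applied B -> B B)
  Step 18: b b b b b b b B B B B  =>  b b b b b b b b B B B   (applied B -> b)
  Step 19: b b b b b b b b B B B  =>  b b b b b b b b b B B   (applied B -> b)
  Step 20: b b b b b b b b b B B  =>  b b b b b b b b b b B   (applied B -> b)
  Step 21: b b b b b b b b b b B  =>  b b b b b b b b b b B B   (applied B -> B B)
  Step 22: b b b b b b b b b b B B  =>  b b b b b b b b b b B B B   (applied B -> B B)
  Step 23: b b b b b b b b b b B B B  =>  b b b b b b b b b b B B B B   (applied B -> B B)
  Step 24: b b b b b b b b b b B B B B  =>  b b b b b b b b b b b B B B   (applied B -> b)
  Step 25: b b b b b b b b b b b B B B  =>  b b b b b b b b b b b b B B   (applied B -> b)
  Step 26: b b b b b b b b b b b b B B  =>  b b b b b b b b b b b b B B B   (applied B -> B B)
  Step 27: b b b b b b b b b b b b B B B  =>  b b b b b b b b b b b b B B B B   (applied B -> B B)
  Step 28: b b b b b b b b b b b b B B B B  =>  b b b b b b b b b b b b b B B B   (applied B -> b)
  Step 29: b b b b b b b b b b b b b B B B  =>  b b b b b b b b b b b b b b B B   (applied B -> b)
  Step 30: b b b b b b b b b b b b b b B B  =>  b b b b b b b b b b b b b b B B B   (applied B -> B B)
  Step 31: b b b b b b b b b b b b b b B B B  =>  b b b b b b b b b b b b b b b B B   (applied B -> b)
  Step 32: b b b b b b b b b b b b b b b B B  =>  b b b b b b b b b b b b b b b b B   (applied B -> b)
  Step 33: b b b b b b b b b b b b b b b b B  =>  b b b b b b b b b b b b b b b b B B   (applied B -> B B)
  Step 34: b b b b b b b b b b b b b b b b B B  =>  b b b b b b b b b b b b b b b b b B   (applied B -> b)
  Step 35: b b b b b b b b b b b b b b b b b B  =>  b b b b b b b b b b b b b b b b b b   (applied B -> b)
Final yield: b b b b b b b b b b b b b b b b b b
Total rewrite steps: 35

35


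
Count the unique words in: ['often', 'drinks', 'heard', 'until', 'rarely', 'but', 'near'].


Listing all tokens and tracking unique types:
  Token 1: 'often' -> NEW (unique so far: 1)
  Token 2: 'drinks' -> NEW (unique so far: 2)
  Token 3: 'heard' -> NEW (unique so far: 3)
  Token 4: 'until' -> NEW (unique so far: 4)
  Token 5: 'rarely' -> NEW (unique so far: 5)
  Token 6: 'but' -> NEW (unique so far: 6)
  Token 7: 'near' -> NEW (unique so far: 7)
Unique types: ('but', 'drinks', 'heard', 'near', 'often', 'rarely', 'until')
Vocabulary size: 7

7


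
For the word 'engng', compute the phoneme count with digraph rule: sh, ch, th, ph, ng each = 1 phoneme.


Parsing 'engng' greedily, digraphs first:
  'e' -> vowel phoneme (phonemes so far: 1)
  'ng' -> digraph (1 consonant phoneme) (phonemes so far: 2)
  'ng' -> digraph (1 consonant phoneme) (phonemes so far: 3)
Total phonemes: 3

3


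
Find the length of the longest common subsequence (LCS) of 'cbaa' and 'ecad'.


DP table for LCS of 'cbaa' and 'ecad':
       e  c  a  d
    0  0  0  0  0
  c 0  0  1  1  1
  b 0  0  1  1  1
  a 0  0  1  2  2
  a 0  0  1  2  2
LCS: 'ca'
LCS length = 2

2


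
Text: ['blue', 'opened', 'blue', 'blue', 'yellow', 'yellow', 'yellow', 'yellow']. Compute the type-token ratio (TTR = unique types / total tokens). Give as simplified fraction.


Tokens: 8
Unique types: ('blue', 'opened', 'yellow') = 3
TTR = 3/8
Already in lowest terms.

3/8


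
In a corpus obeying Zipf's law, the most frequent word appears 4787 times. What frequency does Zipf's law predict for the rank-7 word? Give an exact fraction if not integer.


Zipf's law: freq(rank) = f1 / rank
f1 = 4787, rank = 7
freq = 4787 / 7
GCD(4787, 7) = 1
Simplified: 4787/7

4787/7


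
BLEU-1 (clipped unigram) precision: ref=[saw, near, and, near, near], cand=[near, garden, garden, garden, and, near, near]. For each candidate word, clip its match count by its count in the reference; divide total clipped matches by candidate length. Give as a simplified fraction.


Reference word counts: {'and': 1, 'near': 3, 'saw': 1}
Checking each candidate word (with clipping):
  'near' -> in reference (ref count 3, used 1/3) -> match (matches: 1)
  'garden' -> not in reference -> no match (matches: 1)
  'garden' -> not in reference -> no match (matches: 1)
  'garden' -> not in reference -> no match (matches: 1)
  'and' -> in reference (ref count 1, used 1/1) -> match (matches: 2)
  'near' -> in reference (ref count 3, used 2/3) -> match (matches: 3)
  'near' -> in reference (ref count 3, used 3/3) -> match (matches: 4)
Clipped matches: 4, Candidate length: 7
Precision = 4/7

4/7


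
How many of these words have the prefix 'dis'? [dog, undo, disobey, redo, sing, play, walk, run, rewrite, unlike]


Checking each word for prefix 'dis':
  'dog' -> no (count: 0)
  'undo' -> no (count: 0)
  'disobey' -> YES, starts with 'dis' (count: 1)
  'redo' -> no (count: 1)
  'sing' -> no (count: 1)
  'play' -> no (count: 1)
  'walk' -> no (count: 1)
  'run' -> no (count: 1)
  'rewrite' -> no (count: 1)
  'unlike' -> no (count: 1)
Total with prefix 'dis': 1

1


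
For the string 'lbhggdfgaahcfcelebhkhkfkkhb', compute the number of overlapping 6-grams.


String 'lbhggdfgaahcfcelebhkhkfkkhb' has length L = 27.
Number of overlapping n-grams = L - n + 1
Substituting: 27 - 6 + 1 = 22

22


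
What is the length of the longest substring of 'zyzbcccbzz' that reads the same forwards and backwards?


Scanning 'zyzbcccbzz' for palindromic substrings.
Substring at positions 2-8: 'zbcccbz'.
Check: reverse('zbcccbz') = 'zbcccbz' -> palindrome confirmed.
Neighbouring characters ('y' / 'z') break symmetry, so it cannot extend further.
No longer palindromic substring exists; longest length = 7

7


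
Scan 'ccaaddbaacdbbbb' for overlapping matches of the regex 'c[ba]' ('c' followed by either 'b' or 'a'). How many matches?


Pattern: c[ba] means 'c' followed by either 'b' or 'a'.
Scanning 'ccaaddbaacdbbbb' position-by-position:
  Pos 0: window 'cc' -> no
  Pos 1: window 'ca' -> MATCH
  Pos 2: window 'aa' -> no
  Pos 3: window 'ad' -> no
  Pos 4: window 'dd' -> no
  Pos 5: window 'db' -> no
  Pos 6: window 'ba' -> no
  Pos 7: window 'aa' -> no
  Pos 8: window 'ac' -> no
  Pos 9: window 'cd' -> no
  Pos 10: window 'db' -> no
  Pos 11: window 'bb' -> no
  Pos 12: window 'bb' -> no
  Pos 13: window 'bb' -> no
  Pos 14: window 'b' -> no
Total matches: 1

1


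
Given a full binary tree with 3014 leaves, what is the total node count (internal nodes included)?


Leaf nodes (terminals): 3014
Internal nodes = n - 1 = 3014 - 1 = 3013
Total = leaves + internal = 3014 + 3013 = 6027

6027


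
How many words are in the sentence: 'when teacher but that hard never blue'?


Counting words by splitting on spaces:
  Word 1: 'when'
  Word 2: 'teacher'
  Word 3: 'but'
  Word 4: 'that'
  Word 5: 'hard'
  Word 6: 'never'
  Word 7: 'blue'
Total words: 7

7


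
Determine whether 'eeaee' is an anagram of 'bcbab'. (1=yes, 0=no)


Sort characters of 'eeaee': 'aeeee'
Sort characters of 'bcbab': 'abbbc'
Sorted forms differ -> they are NOT anagrams
Result: 0

0


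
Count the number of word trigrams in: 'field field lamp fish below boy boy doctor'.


Word trigrams from [8] words:
  Trigram 1: (field field lamp)
  Trigram 2: (field lamp fish)
  Trigram 3: (lamp fish below)
  Trigram 4: (fish below boy)
  Trigram 5: (below boy boy)
  Trigram 6: (boy boy doctor)
Total word trigrams: 8 - 2 = 6

6


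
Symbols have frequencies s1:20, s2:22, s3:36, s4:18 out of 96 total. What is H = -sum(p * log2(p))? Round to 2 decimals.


Computing entropy H = -sum(p_i * log2(p_i)):
  s1: p = 20/96 = 0.2083, -p*log2(p) = 0.4715
  s2: p = 22/96 = 0.2292, -p*log2(p) = 0.4871
  s3: p = 36/96 = 0.3750, -p*log2(p) = 0.5306
  s4: p = 18/96 = 0.1875, -p*log2(p) = 0.4528
H = sum of terms = 1.9420
Rounded to 2 decimals: 1.94

1.94


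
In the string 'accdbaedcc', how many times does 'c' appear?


Scanning 'accdbaedcc' for 'c':
  Position 1: 'c' -> MATCH (count: 1)
  Position 2: 'c' -> MATCH (count: 2)
  Position 8: 'c' -> MATCH (count: 3)
  Position 9: 'c' -> MATCH (count: 4)
Total occurrences of 'c': 4

4


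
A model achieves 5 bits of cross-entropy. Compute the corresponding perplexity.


Perplexity formula: PP = 2^H
H = 5
PP = 2^5
Steps: 2^1 = 2, 2^2 = 4, 2^3 = 8, 2^4 = 16, 2^5 = 32
PP = 32

32


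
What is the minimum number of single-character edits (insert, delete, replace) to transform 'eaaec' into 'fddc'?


Building DP table for s1='eaaec' (len 5) and s2='fddc' (len 4):
       f  d  d  c
    0  1  2  3  4
  e 1  1  2  3  4
  a 2  2  2  3  4
  a 3  3  3  3  4
  e 4  4  4  4  4
  c 5  5  5  5  4
Edit distance = dp[5][4] = 4

4


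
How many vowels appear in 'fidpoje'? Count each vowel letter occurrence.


Scanning each character of 'fidpoje':
  Position 1: 'f' -> consonant (running count: 0)
  Position 2: 'i' -> vowel (running count: 1)
  Position 3: 'd' -> consonant (running count: 1)
  Position 4: 'p' -> consonant (running count: 1)
  Position 5: 'o' -> vowel (running count: 2)
  Position 6: 'j' -> consonant (running count: 2)
  Position 7: 'e' -> vowel (running count: 3)
Total vowels: 3

3


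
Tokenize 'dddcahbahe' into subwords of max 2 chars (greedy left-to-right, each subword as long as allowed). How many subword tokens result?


'dddcahbahe' has 10 characters.
Chunking with max size 2:
  Chunk 1: 'dd' (positions 0-1)
  Chunk 2: 'dc' (positions 2-3)
  Chunk 3: 'ah' (positions 4-5)
  Chunk 4: 'ba' (positions 6-7)
  Chunk 5: 'he' (positions 8-9)
Total chunks: ceil(10 / 2) = 5

5


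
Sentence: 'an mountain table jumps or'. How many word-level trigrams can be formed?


Word trigrams from [5] words:
  Trigram 1: (an mountain table)
  Trigram 2: (mountain table jumps)
  Trigram 3: (table jumps or)
Total word trigrams: 5 - 2 = 3

3


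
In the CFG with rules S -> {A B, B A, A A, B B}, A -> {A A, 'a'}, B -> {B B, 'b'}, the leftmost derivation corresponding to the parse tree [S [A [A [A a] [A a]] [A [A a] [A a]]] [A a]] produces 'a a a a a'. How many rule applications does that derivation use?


Every bracketed nonterminal node [X ...] in the tree is produced by exactly one rule application.
Reading the tree off as a leftmost derivation:
  Step 1: S  =>  A A   (applied S -> A A)
  Step 2: A A  =>  A A A   (applied A -> A A)
  Step 3: A A A  =>  A A A A   (applied A -> A A)
  Step 4: A A A A  =>  a A A A   (applied A -> a)
  Step 5: a A A A  =>  a a A A   (applied A -> a)
  Step 6: a a A A  =>  a a A A A   (applied A -> A A)
  Step 7: a a A A A  =>  a a a A A   (applied A -> a)
  Step 8: a a a A A  =>  a a a a A   (applied A -> a)
  Step 9: a a a a A  =>  a a a a a   (applied A -> a)
Final yield: a a a a a
Total rewrite steps: 9

9


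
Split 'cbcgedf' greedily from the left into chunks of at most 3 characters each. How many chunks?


'cbcgedf' has 7 characters.
Chunking with max size 3:
  Chunk 1: 'cbc' (positions 0-2)
  Chunk 2: 'ged' (positions 3-5)
  Chunk 3: 'f' (positions 6-6)
Total chunks: ceil(7 / 3) = 3

3


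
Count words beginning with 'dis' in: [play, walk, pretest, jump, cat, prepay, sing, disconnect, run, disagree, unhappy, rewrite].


Checking each word for prefix 'dis':
  'play' -> no (count: 0)
  'walk' -> no (count: 0)
  'pretest' -> no (count: 0)
  'jump' -> no (count: 0)
  'cat' -> no (count: 0)
  'prepay' -> no (count: 0)
  'sing' -> no (count: 0)
  'disconnect' -> YES, starts with 'dis' (count: 1)
  'run' -> no (count: 1)
  'disagree' -> YES, starts with 'dis' (count: 2)
  'unhappy' -> no (count: 2)
  'rewrite' -> no (count: 2)
Total with prefix 'dis': 2

2


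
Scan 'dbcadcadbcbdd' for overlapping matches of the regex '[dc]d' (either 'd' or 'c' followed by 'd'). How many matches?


Pattern: [dc]d means either 'd' or 'c' followed by 'd'.
Scanning 'dbcadcadbcbdd' position-by-position:
  Pos 0: window 'db' -> no
  Pos 1: window 'bc' -> no
  Pos 2: window 'ca' -> no
  Pos 3: window 'ad' -> no
  Pos 4: window 'dc' -> no
  Pos 5: window 'ca' -> no
  Pos 6: window 'ad' -> no
  Pos 7: window 'db' -> no
  Pos 8: window 'bc' -> no
  Pos 9: window 'cb' -> no
  Pos 10: window 'bd' -> no
  Pos 11: window 'dd' -> MATCH
  Pos 12: window 'd' -> no
Total matches: 1

1


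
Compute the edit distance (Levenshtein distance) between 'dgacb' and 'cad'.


Building DP table for s1='dgacb' (len 5) and s2='cad' (len 3):
       c  a  d
    0  1  2  3
  d 1  1  2  2
  g 2  2  2  3
  a 3  3  2  3
  c 4  3  3  3
  b 5  4  4  4
Edit distance = dp[5][3] = 4

4


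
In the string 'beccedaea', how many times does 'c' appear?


Scanning 'beccedaea' for 'c':
  Position 2: 'c' -> MATCH (count: 1)
  Position 3: 'c' -> MATCH (count: 2)
Total occurrences of 'c': 2

2


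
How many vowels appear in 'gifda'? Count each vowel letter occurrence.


Scanning each character of 'gifda':
  Position 1: 'g' -> consonant (running count: 0)
  Position 2: 'i' -> vowel (running count: 1)
  Position 3: 'f' -> consonant (running count: 1)
  Position 4: 'd' -> consonant (running count: 1)
  Position 5: 'a' -> vowel (running count: 2)
Total vowels: 2

2


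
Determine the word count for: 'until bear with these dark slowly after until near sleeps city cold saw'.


Counting words by splitting on spaces:
  Word 1: 'until'
  Word 2: 'bear'
  Word 3: 'with'
  Word 4: 'these'
  Word 5: 'dark'
  Word 6: 'slowly'
  Word 7: 'after'
  Word 8: 'until'
  Word 9: 'near'
  Word 10: 'sleeps'
  Word 11: 'city'
  Word 12: 'cold'
  Word 13: 'saw'
Total words: 13

13


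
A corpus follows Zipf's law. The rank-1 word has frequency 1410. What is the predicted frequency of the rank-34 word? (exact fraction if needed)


Zipf's law: freq(rank) = f1 / rank
f1 = 1410, rank = 34
freq = 1410 / 34
GCD(1410, 34) = 2
Simplified: 705/17

705/17


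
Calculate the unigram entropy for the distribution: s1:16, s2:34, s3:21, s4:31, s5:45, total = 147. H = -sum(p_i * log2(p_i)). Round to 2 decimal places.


Computing entropy H = -sum(p_i * log2(p_i)):
  s1: p = 16/147 = 0.1088, -p*log2(p) = 0.3483
  s2: p = 34/147 = 0.2313, -p*log2(p) = 0.4885
  s3: p = 21/147 = 0.1429, -p*log2(p) = 0.4011
  s4: p = 31/147 = 0.2109, -p*log2(p) = 0.4735
  s5: p = 45/147 = 0.3061, -p*log2(p) = 0.5228
H = sum of terms = 2.2342
Rounded to 2 decimals: 2.23

2.23


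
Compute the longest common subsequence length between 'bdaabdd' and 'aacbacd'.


DP table for LCS of 'bdaabdd' and 'aacbacd':
       a  a  c  b  a  c  d
    0  0  0  0  0  0  0  0
  b 0  0  0  0  1  1  1  1
  d 0  0  0  0  1  1  1  2
  a 0  1  1  1  1  2  2  2
  a 0  1  2  2  2  2  2  2
  b 0  1  2  2  3  3  3  3
  d 0  1  2  2  3  3  3  4
  d 0  1  2  2  3  3  3  4
LCS: 'aabd'
LCS length = 4

4


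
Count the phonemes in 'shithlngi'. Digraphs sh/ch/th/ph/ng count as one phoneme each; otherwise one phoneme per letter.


Parsing 'shithlngi' greedily, digraphs first:
  'sh' -> digraph (1 consonant phoneme) (phonemes so far: 1)
  'i' -> vowel phoneme (phonemes so far: 2)
  'th' -> digraph (1 consonant phoneme) (phonemes so far: 3)
  'l' -> consonant phoneme (phonemes so far: 4)
  'ng' -> digraph (1 consonant phoneme) (phonemes so far: 5)
  'i' -> vowel phoneme (phonemes so far: 6)
Total phonemes: 6

6


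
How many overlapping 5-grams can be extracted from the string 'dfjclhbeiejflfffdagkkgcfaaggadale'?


String 'dfjclhbeiejflfffdagkkgcfaaggadale' has length L = 33.
Number of overlapping n-grams = L - n + 1
Substituting: 33 - 5 + 1 = 29

29


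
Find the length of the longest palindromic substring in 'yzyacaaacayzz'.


Scanning 'yzyacaaacayzz' for palindromic substrings.
Substring at positions 1-11: 'zyacaaacayz'.
Check: reverse('zyacaaacayz') = 'zyacaaacayz' -> palindrome confirmed.
Neighbouring characters ('y' / 'z') break symmetry, so it cannot extend further.
No longer palindromic substring exists; longest length = 11

11


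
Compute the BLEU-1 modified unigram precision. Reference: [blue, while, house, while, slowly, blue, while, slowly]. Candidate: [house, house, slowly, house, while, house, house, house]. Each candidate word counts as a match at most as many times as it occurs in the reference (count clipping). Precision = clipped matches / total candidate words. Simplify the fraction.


Reference word counts: {'blue': 2, 'house': 1, 'slowly': 2, 'while': 3}
Checking each candidate word (with clipping):
  'house' -> in reference (ref count 1, used 1/1) -> match (matches: 1)
  'house' -> ref count 1 already used up (1/1) -> clipped, no match (matches: 1)
  'slowly' -> in reference (ref count 2, used 1/2) -> match (matches: 2)
  'house' -> ref count 1 already used up (1/1) -> clipped, no match (matches: 2)
  'while' -> in reference (ref count 3, used 1/3) -> match (matches: 3)
  'house' -> ref count 1 already used up (1/1) -> clipped, no match (matches: 3)
  'house' -> ref count 1 already used up (1/1) -> clipped, no match (matches: 3)
  'house' -> ref count 1 already used up (1/1) -> clipped, no match (matches: 3)
Clipped matches: 3, Candidate length: 8
Precision = 3/8

3/8


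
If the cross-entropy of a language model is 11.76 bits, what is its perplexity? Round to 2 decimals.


Perplexity formula: PP = 2^H
H = 11.76
PP = 2^11.76
Decompose: 2^11.76 = 2^11 * 2^0.76
2^11 = 2048, 2^0.76 ~ 1.6934906
PP ~ 2048 * 1.6934906 = 3468.2687488
Rounded to 2 decimals: 3468.27

3468.27


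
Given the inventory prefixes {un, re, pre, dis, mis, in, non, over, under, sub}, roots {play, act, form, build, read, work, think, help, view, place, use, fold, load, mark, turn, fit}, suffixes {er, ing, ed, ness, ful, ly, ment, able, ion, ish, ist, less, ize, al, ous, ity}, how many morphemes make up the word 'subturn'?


Segmenting 'subturn' against the inventory:
  'sub' -> prefix (morpheme 1)
  'turn' -> root (morpheme 2)
Total morphemes: 2

2


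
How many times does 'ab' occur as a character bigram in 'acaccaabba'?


Scanning 'acaccaabba' for bigram 'ab':
  Position 0: 'ac' -> no
  Position 1: 'ca' -> no
  Position 2: 'ac' -> no
  Position 3: 'cc' -> no
  Position 4: 'ca' -> no
  Position 5: 'aa' -> no
  Position 6: 'ab' -> MATCH
  Position 7: 'bb' -> no
  Position 8: 'ba' -> no
Total matches: 1

1


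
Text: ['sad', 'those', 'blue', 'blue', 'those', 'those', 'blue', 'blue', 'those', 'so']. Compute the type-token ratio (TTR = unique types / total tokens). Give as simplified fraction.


Tokens: 10
Unique types: ('blue', 'sad', 'so', 'those') = 4
TTR = 4/10
Simplify: divide both by 2 -> 2/5
TTR = 2/5

2/5


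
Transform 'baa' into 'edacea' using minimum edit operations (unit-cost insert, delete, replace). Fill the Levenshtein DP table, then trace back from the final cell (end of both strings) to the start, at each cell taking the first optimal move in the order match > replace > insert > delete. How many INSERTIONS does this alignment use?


Edit distance = 4. Backtracking from cell (3, 6) with preference match > replace > insert > delete,
then listing the resulting alignment 'baa' -> 'edacea' left to right:
  Step 1: insert 'e' [insertion #1]
  Step 2: replace b->d
  Step 3: keep 'a'
  Step 4: insert 'c' [insertion #2]
  Step 5: insert 'e' [insertion #3]
  Step 6: keep 'a'
Total insertions: 3

3


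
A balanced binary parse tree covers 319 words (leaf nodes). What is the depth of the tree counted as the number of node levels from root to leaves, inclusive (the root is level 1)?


In a balanced binary tree with n leaves the deepest leaf is ceil(log2(n)) edges below the root,
so counting node levels inclusive of root and leaves gives ceil(log2(n)) + 1 levels.
log2(319) = 8.3174
ceil(8.3174) = 9
levels = 9 + 1 = 10

10


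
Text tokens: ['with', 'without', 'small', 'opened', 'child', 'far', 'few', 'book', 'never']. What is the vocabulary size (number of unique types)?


Listing all tokens and tracking unique types:
  Token 1: 'with' -> NEW (unique so far: 1)
  Token 2: 'without' -> NEW (unique so far: 2)
  Token 3: 'small' -> NEW (unique so far: 3)
  Token 4: 'opened' -> NEW (unique so far: 4)
  Token 5: 'child' -> NEW (unique so far: 5)
  Token 6: 'far' -> NEW (unique so far: 6)
  Token 7: 'few' -> NEW (unique so far: 7)
  Token 8: 'book' -> NEW (unique so far: 8)
  Token 9: 'never' -> NEW (unique so far: 9)
Unique types: ('book', 'child', 'far', 'few', 'never', 'opened', 'small', 'with', 'without')
Vocabulary size: 9

9


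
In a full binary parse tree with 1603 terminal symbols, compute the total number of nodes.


Leaf nodes (terminals): 1603
Internal nodes = n - 1 = 1603 - 1 = 1602
Total = leaves + internal = 1603 + 1602 = 3205

3205


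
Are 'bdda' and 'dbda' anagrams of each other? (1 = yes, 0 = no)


Sort characters of 'bdda': 'abdd'
Sort characters of 'dbda': 'abdd'
Sorted forms match -> they ARE anagrams
Result: 1

1


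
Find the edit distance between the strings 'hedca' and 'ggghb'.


Building DP table for s1='hedca' (len 5) and s2='ggghb' (len 5):
       g  g  g  h  b
    0  1  2  3  4  5
  h 1  1  2  3  3  4
  e 2  2  2  3  4  4
  d 3  3  3  3  4  5
  c 4  4  4  4  4  5
  a 5  5  5  5  5  5
Edit distance = dp[5][5] = 5

5


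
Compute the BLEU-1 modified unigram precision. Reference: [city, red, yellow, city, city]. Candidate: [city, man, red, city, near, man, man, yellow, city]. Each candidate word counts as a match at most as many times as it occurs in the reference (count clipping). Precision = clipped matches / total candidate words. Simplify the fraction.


Reference word counts: {'city': 3, 'red': 1, 'yellow': 1}
Checking each candidate word (with clipping):
  'city' -> in reference (ref count 3, used 1/3) -> match (matches: 1)
  'man' -> not in reference -> no match (matches: 1)
  'red' -> in reference (ref count 1, used 1/1) -> match (matches: 2)
  'city' -> in reference (ref count 3, used 2/3) -> match (matches: 3)
  'near' -> not in reference -> no match (matches: 3)
  'man' -> not in reference -> no match (matches: 3)
  'man' -> not in reference -> no match (matches: 3)
  'yellow' -> in reference (ref count 1, used 1/1) -> match (matches: 4)
  'city' -> in reference (ref count 3, used 3/3) -> match (matches: 5)
Clipped matches: 5, Candidate length: 9
Precision = 5/9

5/9


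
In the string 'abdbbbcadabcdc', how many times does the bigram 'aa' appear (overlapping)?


Scanning 'abdbbbcadabcdc' for bigram 'aa':
  Position 0: 'ab' -> no
  Position 1: 'bd' -> no
  Position 2: 'db' -> no
  Position 3: 'bb' -> no
  Position 4: 'bb' -> no
  Position 5: 'bc' -> no
  Position 6: 'ca' -> no
  Position 7: 'ad' -> no
  Position 8: 'da' -> no
  Position 9: 'ab' -> no
  Position 10: 'bc' -> no
  Position 11: 'cd' -> no
  Position 12: 'dc' -> no
Total matches: 0

0


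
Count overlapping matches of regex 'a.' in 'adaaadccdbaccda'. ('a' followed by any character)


Pattern: a. means 'a' followed by any character.
Scanning 'adaaadccdbaccda' position-by-position:
  Pos 0: window 'ad' -> MATCH
  Pos 1: window 'da' -> no
  Pos 2: window 'aa' -> MATCH
  Pos 3: window 'aa' -> MATCH
  Pos 4: window 'ad' -> MATCH
  Pos 5: window 'dc' -> no
  Pos 6: window 'cc' -> no
  Pos 7: window 'cd' -> no
  Pos 8: window 'db' -> no
  Pos 9: window 'ba' -> no
  Pos 10: window 'ac' -> MATCH
  Pos 11: window 'cc' -> no
  Pos 12: window 'cd' -> no
  Pos 13: window 'da' -> no
  Pos 14: window 'a' -> no
Total matches: 5

5


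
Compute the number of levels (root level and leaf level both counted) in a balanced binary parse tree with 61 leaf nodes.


In a balanced binary tree with n leaves the deepest leaf is ceil(log2(n)) edges below the root,
so counting node levels inclusive of root and leaves gives ceil(log2(n)) + 1 levels.
log2(61) = 5.9307
ceil(5.9307) = 6
levels = 6 + 1 = 7

7


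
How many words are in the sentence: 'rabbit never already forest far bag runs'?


Counting words by splitting on spaces:
  Word 1: 'rabbit'
  Word 2: 'never'
  Word 3: 'already'
  Word 4: 'forest'
  Word 5: 'far'
  Word 6: 'bag'
  Word 7: 'runs'
Total words: 7

7


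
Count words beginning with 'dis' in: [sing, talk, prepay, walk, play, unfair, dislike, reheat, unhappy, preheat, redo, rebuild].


Checking each word for prefix 'dis':
  'sing' -> no (count: 0)
  'talk' -> no (count: 0)
  'prepay' -> no (count: 0)
  'walk' -> no (count: 0)
  'play' -> no (count: 0)
  'unfair' -> no (count: 0)
  'dislike' -> YES, starts with 'dis' (count: 1)
  'reheat' -> no (count: 1)
  'unhappy' -> no (count: 1)
  'preheat' -> no (count: 1)
  'redo' -> no (count: 1)
  'rebuild' -> no (count: 1)
Total with prefix 'dis': 1

1


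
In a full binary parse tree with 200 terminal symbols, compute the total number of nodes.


Leaf nodes (terminals): 200
Internal nodes = n - 1 = 200 - 1 = 199
Total = leaves + internal = 200 + 199 = 399

399


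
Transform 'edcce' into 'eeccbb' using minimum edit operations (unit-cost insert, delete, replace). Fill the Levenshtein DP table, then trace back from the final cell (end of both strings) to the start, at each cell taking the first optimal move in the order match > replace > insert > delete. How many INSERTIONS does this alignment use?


Edit distance = 3. Backtracking from cell (5, 6) with preference match > replace > insert > delete,
then listing the resulting alignment 'edcce' -> 'eeccbb' left to right:
  Step 1: keep 'e'
  Step 2: replace d->e
  Step 3: keep 'c'
  Step 4: keep 'c'
  Step 5: insert 'b' [insertion #1]
  Step 6: replace e->b
Total insertions: 1

1


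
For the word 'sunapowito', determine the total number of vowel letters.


Scanning each character of 'sunapowito':
  Position 1: 's' -> consonant (running count: 0)
  Position 2: 'u' -> vowel (running count: 1)
  Position 3: 'n' -> consonant (running count: 1)
  Position 4: 'a' -> vowel (running count: 2)
  Position 5: 'p' -> consonant (running count: 2)
  Position 6: 'o' -> vowel (running count: 3)
  Position 7: 'w' -> consonant (running count: 3)
  Position 8: 'i' -> vowel (running count: 4)
  Position 9: 't' -> consonant (running count: 4)
  Position 10: 'o' -> vowel (running count: 5)
Total vowels: 5

5


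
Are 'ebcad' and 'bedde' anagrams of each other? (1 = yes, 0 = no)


Sort characters of 'ebcad': 'abcde'
Sort characters of 'bedde': 'bddee'
Sorted forms differ -> they are NOT anagrams
Result: 0

0


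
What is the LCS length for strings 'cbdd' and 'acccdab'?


DP table for LCS of 'cbdd' and 'acccdab':
       a  c  c  c  d  a  b
    0  0  0  0  0  0  0  0
  c 0  0  1  1  1  1  1  1
  b 0  0  1  1  1  1  1  2
  d 0  0  1  1  1  2  2  2
  d 0  0  1  1  1  2  2  2
LCS: 'cb'
LCS length = 2

2


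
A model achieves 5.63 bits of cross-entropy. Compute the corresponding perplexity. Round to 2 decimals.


Perplexity formula: PP = 2^H
H = 5.63
PP = 2^5.63
Decompose: 2^5.63 = 2^5 * 2^0.63
2^5 = 32, 2^0.63 ~ 1.5475650
PP ~ 32 * 1.5475650 = 49.5220800
Rounded to 2 decimals: 49.52

49.52


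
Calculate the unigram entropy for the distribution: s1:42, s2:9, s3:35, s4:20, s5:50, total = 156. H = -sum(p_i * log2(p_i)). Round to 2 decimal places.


Computing entropy H = -sum(p_i * log2(p_i)):
  s1: p = 42/156 = 0.2692, -p*log2(p) = 0.5097
  s2: p = 9/156 = 0.0577, -p*log2(p) = 0.2374
  s3: p = 35/156 = 0.2244, -p*log2(p) = 0.4837
  s4: p = 20/156 = 0.1282, -p*log2(p) = 0.3799
  s5: p = 50/156 = 0.3205, -p*log2(p) = 0.5261
H = sum of terms = 2.1368
Rounded to 2 decimals: 2.14

2.14


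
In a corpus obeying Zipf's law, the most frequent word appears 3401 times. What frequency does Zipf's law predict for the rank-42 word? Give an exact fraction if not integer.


Zipf's law: freq(rank) = f1 / rank
f1 = 3401, rank = 42
freq = 3401 / 42
GCD(3401, 42) = 1
Simplified: 3401/42

3401/42


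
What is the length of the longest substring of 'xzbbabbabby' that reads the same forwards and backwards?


Scanning 'xzbbabbabby' for palindromic substrings.
Substring at positions 2-9: 'bbabbabb'.
Check: reverse('bbabbabb') = 'bbabbabb' -> palindrome confirmed.
Neighbouring characters ('z' / 'y') break symmetry, so it cannot extend further.
No longer palindromic substring exists; longest length = 8

8


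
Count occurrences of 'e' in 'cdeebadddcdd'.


Scanning 'cdeebadddcdd' for 'e':
  Position 2: 'e' -> MATCH (count: 1)
  Position 3: 'e' -> MATCH (count: 2)
Total occurrences of 'e': 2

2


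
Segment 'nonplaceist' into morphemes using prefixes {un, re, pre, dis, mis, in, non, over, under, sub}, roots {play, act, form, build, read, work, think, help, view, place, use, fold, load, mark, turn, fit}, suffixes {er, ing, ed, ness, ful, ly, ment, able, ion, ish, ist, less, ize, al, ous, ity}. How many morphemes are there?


Segmenting 'nonplaceist' against the inventory:
  'non' -> prefix (morpheme 1)
  'place' -> root (morpheme 2)
  'ist' -> suffix (morpheme 3)
Total morphemes: 3

3


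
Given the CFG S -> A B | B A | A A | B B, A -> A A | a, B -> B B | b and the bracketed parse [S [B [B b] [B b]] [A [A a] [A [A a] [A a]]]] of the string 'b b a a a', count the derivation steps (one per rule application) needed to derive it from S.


Every bracketed nonterminal node [X ...] in the tree is produced by exactly one rule application.
Reading the tree off as a leftmost derivation:
  Step 1: S  =>  B A   (applied S -> B A)
  Step 2: B A  =>  B B A   (applied B -> B B)
  Step 3: B B A  =>  b B A   (applied B -> b)
  Step 4: b B A  =>  b b A   (applied B -> b)
  Step 5: b b A  =>  b b A A   (applied A -> A A)
  Step 6: b b A A  =>  b b a A   (applied A -> a)
  Step 7: b b a A  =>  b b a A A   (applied A -> A A)
  Step 8: b b a A A  =>  b b a a A   (applied A -> a)
  Step 9: b b a a A  =>  b b a a a   (applied A -> a)
Final yield: b b a a a
Total rewrite steps: 9

9


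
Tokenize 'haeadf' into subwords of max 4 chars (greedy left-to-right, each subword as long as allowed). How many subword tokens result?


'haeadf' has 6 characters.
Chunking with max size 4:
  Chunk 1: 'haea' (positions 0-3)
  Chunk 2: 'df' (positions 4-5)
Total chunks: ceil(6 / 4) = 2

2


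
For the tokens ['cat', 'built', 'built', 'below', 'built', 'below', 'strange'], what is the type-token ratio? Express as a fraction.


Tokens: 7
Unique types: ('below', 'built', 'cat', 'strange') = 4
TTR = 4/7
Already in lowest terms.

4/7


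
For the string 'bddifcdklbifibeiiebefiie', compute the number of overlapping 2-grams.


String 'bddifcdklbifibeiiebefiie' has length L = 24.
Number of overlapping n-grams = L - n + 1
Substituting: 24 - 2 + 1 = 23

23


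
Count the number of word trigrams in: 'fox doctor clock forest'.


Word trigrams from [4] words:
  Trigram 1: (fox doctor clock)
  Trigram 2: (doctor clock forest)
Total word trigrams: 4 - 2 = 2

2


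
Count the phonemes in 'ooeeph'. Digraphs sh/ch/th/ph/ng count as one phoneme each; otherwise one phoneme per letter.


Parsing 'ooeeph' greedily, digraphs first:
  'o' -> vowel phoneme (phonemes so far: 1)
  'o' -> vowel phoneme (phonemes so far: 2)
  'e' -> vowel phoneme (phonemes so far: 3)
  'e' -> vowel phoneme (phonemes so far: 4)
  'ph' -> digraph (1 consonant phoneme) (phonemes so far: 5)
Total phonemes: 5

5


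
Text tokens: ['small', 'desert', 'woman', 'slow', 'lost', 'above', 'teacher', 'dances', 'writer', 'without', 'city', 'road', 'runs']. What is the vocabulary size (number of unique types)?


Listing all tokens and tracking unique types:
  Token 1: 'small' -> NEW (unique so far: 1)
  Token 2: 'desert' -> NEW (unique so far: 2)
  Token 3: 'woman' -> NEW (unique so far: 3)
  Token 4: 'slow' -> NEW (unique so far: 4)
  Token 5: 'lost' -> NEW (unique so far: 5)
  Token 6: 'above' -> NEW (unique so far: 6)
  Token 7: 'teacher' -> NEW (unique so far: 7)
  Token 8: 'dances' -> NEW (unique so far: 8)
  Token 9: 'writer' -> NEW (unique so far: 9)
  Token 10: 'without' -> NEW (unique so far: 10)
  Token 11: 'city' -> NEW (unique so far: 11)
  Token 12: 'road' -> NEW (unique so far: 12)
  Token 13: 'runs' -> NEW (unique so far: 13)
Unique types: ('above', 'city', 'dances', 'desert', 'lost', 'road', 'runs', 'slow', 'small', 'teacher', 'without', 'woman', 'writer')
Vocabulary size: 13

13
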